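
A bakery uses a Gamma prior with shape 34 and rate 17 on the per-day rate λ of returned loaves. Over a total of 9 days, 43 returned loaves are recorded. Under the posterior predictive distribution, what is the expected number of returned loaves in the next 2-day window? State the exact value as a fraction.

Total count 43 over total exposure 9 days.
Conjugate update: add total count to the shape and total exposure to the rate, giving Gamma(77, 26).
Predictive mean over a 2-day window = T·E[λ|data] = 2·77/26 = 77/13.

77/13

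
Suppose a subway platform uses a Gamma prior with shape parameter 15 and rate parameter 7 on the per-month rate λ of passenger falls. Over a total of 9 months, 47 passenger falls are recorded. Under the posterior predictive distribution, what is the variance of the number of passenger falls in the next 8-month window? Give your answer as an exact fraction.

93/2

Total count 47 over total exposure 9 months.
By Gamma–Poisson conjugacy, the posterior is Gamma(α + Σx, β + Σt) = Gamma(15 + 47, 7 + 9) = Gamma(62, 16).
The posterior predictive for a window of length T is Negative Binomial with variance T·α'·(β'+T)/β'² = 8·62·24/256 = 93/2.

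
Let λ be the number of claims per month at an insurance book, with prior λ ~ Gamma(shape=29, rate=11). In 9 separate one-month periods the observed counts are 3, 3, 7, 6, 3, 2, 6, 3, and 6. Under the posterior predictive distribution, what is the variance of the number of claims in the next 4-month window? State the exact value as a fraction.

408/25

Total count: 3 + 3 + 7 + 6 + 3 + 2 + 6 + 3 + 6 = 39.
Total exposure: 9 months.
Gamma(α, β) with Poisson data over total exposure Σt gives posterior Gamma(α+Σx, β+Σt) = Gamma(68, 20).
The posterior predictive for a window of length T is Negative Binomial with variance T·α'·(β'+T)/β'² = 4·68·24/400 = 408/25.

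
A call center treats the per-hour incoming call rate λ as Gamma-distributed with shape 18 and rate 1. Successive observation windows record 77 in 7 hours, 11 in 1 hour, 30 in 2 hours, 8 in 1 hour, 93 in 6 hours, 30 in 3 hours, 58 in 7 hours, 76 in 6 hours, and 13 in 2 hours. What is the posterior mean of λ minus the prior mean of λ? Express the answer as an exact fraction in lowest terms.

-13/2

Total count: 77 + 11 + 30 + 8 + 93 + 30 + 58 + 76 + 13 = 396.
Total exposure: 7 + 1 + 2 + 1 + 6 + 3 + 7 + 6 + 2 = 35 hours.
Posterior: α' = 18 + 396 = 414, β' = 1 + 35 = 36.
Posterior mean = 414/36 = 23/2; prior mean = 18/1 = 18. Difference = 23/2 − 18 = -13/2.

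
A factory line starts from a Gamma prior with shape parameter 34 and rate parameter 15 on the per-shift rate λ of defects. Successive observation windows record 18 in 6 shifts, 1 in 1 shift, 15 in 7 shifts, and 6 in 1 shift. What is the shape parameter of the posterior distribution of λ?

74

Total count: 18 + 1 + 15 + 6 = 40.
Total exposure: 6 + 1 + 7 + 1 = 15 shifts.
Gamma(α, β) with Poisson data over total exposure Σt gives posterior Gamma(α+Σx, β+Σt) = Gamma(74, 30).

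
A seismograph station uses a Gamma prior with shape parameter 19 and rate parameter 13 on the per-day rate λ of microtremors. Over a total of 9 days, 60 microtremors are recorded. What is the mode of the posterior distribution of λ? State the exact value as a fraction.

39/11

Total count 60 over total exposure 9 days.
The Gamma prior is conjugate for the Poisson rate, so λ | data ~ Gamma(19+60, 13+9) = Gamma(79, 22).
Posterior mode = (α'−1)/β' = 78/22 = 39/11.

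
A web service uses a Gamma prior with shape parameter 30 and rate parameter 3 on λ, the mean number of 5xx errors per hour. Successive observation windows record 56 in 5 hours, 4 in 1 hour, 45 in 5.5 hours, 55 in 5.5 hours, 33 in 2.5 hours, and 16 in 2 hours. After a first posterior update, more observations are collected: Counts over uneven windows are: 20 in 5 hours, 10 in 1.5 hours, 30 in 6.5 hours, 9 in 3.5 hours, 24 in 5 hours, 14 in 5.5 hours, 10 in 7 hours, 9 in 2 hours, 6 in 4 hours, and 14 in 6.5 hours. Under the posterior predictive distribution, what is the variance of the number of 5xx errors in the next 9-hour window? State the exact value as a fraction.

277200/5041

Total count: 56 + 4 + 45 + 55 + 33 + 16 = 209.
Total exposure: 5 + 1 + 5.5 + 5.5 + 2.5 + 2 = 21.5 hours.
After the first batch: Gamma(30 + 209, 3 + 21.5) = Gamma(239, 49/2).
Total count: 20 + 10 + 30 + 9 + 24 + 14 + 10 + 9 + 6 + 14 = 146.
Total exposure: 5 + 1.5 + 6.5 + 3.5 + 5 + 5.5 + 7 + 2 + 4 + 6.5 = 46.5 hours.
After the second batch: Gamma(239 + 146, 49/2 + 46.5) = Gamma(385, 71).
The posterior predictive for a window of length T is Negative Binomial with variance T·α'·(β'+T)/β'² = 9·385·80/5041 = 277200/5041.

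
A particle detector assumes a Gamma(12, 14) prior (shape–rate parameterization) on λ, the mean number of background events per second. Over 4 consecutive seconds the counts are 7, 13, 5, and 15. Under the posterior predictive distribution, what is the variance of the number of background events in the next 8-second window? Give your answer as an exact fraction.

2704/81

Total count: 7 + 13 + 5 + 15 = 40.
Total exposure: 4 seconds.
By Gamma–Poisson conjugacy, the posterior is Gamma(α + Σx, β + Σt) = Gamma(12 + 40, 14 + 4) = Gamma(52, 18).
The posterior predictive for a window of length T is Negative Binomial with variance T·α'·(β'+T)/β'² = 8·52·26/324 = 2704/81.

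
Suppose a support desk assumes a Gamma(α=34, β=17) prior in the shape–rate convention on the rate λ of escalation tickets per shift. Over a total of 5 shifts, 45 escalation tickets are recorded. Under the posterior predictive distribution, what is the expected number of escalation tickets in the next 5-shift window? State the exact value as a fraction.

395/22

Total count 45 over total exposure 5 shifts.
Gamma(α, β) with Poisson data over total exposure Σt gives posterior Gamma(α+Σx, β+Σt) = Gamma(79, 22).
Predictive mean over a 5-shift window = T·E[λ|data] = 5·79/22 = 395/22.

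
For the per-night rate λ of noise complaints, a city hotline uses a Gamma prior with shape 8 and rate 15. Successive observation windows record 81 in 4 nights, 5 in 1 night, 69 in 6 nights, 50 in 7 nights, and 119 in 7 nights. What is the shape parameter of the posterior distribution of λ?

332

Total count: 81 + 5 + 69 + 50 + 119 = 324.
Total exposure: 4 + 1 + 6 + 7 + 7 = 25 nights.
Conjugate update: add total count to the shape and total exposure to the rate, giving Gamma(332, 40).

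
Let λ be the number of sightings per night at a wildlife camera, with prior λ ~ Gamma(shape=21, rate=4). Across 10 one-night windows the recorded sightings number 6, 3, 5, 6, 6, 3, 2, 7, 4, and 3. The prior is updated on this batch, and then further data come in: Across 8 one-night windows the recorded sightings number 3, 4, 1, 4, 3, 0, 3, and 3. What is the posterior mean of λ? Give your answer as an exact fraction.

Total count: 6 + 3 + 5 + 6 + 6 + 3 + 2 + 7 + 4 + 3 = 45.
Total exposure: 10 nights.
After the first batch: Gamma(21 + 45, 4 + 10) = Gamma(66, 14).
Total count: 3 + 4 + 1 + 4 + 3 + 0 + 3 + 3 = 21.
Total exposure: 8 nights.
After the second batch: Gamma(66 + 21, 14 + 8) = Gamma(87, 22).
Posterior mean = α'/β' = 87/22.

87/22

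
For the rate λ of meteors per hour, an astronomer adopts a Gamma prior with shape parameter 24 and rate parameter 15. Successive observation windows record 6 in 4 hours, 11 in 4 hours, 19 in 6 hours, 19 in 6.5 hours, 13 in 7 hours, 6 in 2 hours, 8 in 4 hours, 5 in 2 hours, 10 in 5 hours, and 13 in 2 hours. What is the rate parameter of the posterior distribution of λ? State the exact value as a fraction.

115/2

Total count: 6 + 11 + 19 + 19 + 13 + 6 + 8 + 5 + 10 + 13 = 110.
Total exposure: 4 + 4 + 6 + 6.5 + 7 + 2 + 4 + 2 + 5 + 2 = 42.5 hours.
Gamma(α, β) with Poisson data over total exposure Σt gives posterior Gamma(α+Σx, β+Σt) = Gamma(134, 115/2).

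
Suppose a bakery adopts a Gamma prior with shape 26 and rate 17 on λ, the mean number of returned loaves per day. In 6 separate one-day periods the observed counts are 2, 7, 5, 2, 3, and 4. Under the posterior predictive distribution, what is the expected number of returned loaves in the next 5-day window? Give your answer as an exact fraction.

Total count: 2 + 7 + 5 + 2 + 3 + 4 = 23.
Total exposure: 6 days.
The Gamma prior is conjugate for the Poisson rate, so λ | data ~ Gamma(26+23, 17+6) = Gamma(49, 23).
Predictive mean over a 5-day window = T·E[λ|data] = 5·49/23 = 245/23.

245/23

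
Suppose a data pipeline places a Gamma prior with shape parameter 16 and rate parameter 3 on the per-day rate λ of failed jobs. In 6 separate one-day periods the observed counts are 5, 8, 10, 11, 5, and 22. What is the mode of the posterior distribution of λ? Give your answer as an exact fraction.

Total count: 5 + 8 + 10 + 11 + 5 + 22 = 61.
Total exposure: 6 days.
By Gamma–Poisson conjugacy, the posterior is Gamma(α + Σx, β + Σt) = Gamma(16 + 61, 3 + 6) = Gamma(77, 9).
Posterior mode = (α'−1)/β' = 76/9.

76/9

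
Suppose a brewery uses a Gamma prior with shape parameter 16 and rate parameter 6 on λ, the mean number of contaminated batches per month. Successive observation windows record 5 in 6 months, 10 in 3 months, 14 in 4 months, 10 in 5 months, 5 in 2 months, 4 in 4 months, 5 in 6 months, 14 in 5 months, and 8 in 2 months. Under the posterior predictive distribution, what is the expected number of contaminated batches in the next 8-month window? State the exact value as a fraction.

Total count: 5 + 10 + 14 + 10 + 5 + 4 + 5 + 14 + 8 = 75.
Total exposure: 6 + 3 + 4 + 5 + 2 + 4 + 6 + 5 + 2 = 37 months.
Posterior: α' = 16 + 75 = 91, β' = 6 + 37 = 43.
Predictive mean over an 8-month window = T·E[λ|data] = 8·91/43 = 728/43.

728/43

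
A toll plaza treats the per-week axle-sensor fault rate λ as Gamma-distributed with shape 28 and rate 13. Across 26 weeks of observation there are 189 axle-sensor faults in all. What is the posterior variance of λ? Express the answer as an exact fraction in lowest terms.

217/1521

Total count 189 over total exposure 26 weeks.
Posterior: α' = 28 + 189 = 217, β' = 13 + 26 = 39.
Posterior variance = α'/β'² = 217/1521.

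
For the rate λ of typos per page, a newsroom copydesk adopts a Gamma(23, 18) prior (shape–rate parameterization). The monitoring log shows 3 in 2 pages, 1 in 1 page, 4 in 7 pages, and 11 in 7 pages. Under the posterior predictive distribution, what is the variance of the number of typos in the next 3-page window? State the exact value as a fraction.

Total count: 3 + 1 + 4 + 11 = 19.
Total exposure: 2 + 1 + 7 + 7 = 17 pages.
Gamma(α, β) with Poisson data over total exposure Σt gives posterior Gamma(α+Σx, β+Σt) = Gamma(42, 35).
The posterior predictive for a window of length T is Negative Binomial with variance T·α'·(β'+T)/β'² = 3·42·38/1225 = 684/175.

684/175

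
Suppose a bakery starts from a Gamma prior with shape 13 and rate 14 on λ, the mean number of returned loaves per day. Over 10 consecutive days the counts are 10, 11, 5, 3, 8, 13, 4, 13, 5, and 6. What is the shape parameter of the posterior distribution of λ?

Total count: 10 + 11 + 5 + 3 + 8 + 13 + 4 + 13 + 5 + 6 = 78.
Total exposure: 10 days.
Posterior: α' = 13 + 78 = 91, β' = 14 + 10 = 24.

91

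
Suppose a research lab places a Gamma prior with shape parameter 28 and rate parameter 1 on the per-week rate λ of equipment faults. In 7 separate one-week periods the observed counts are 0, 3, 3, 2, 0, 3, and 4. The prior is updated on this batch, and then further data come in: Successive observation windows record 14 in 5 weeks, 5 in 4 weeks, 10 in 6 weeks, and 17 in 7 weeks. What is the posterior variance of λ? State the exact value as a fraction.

89/900

Total count: 0 + 3 + 3 + 2 + 0 + 3 + 4 = 15.
Total exposure: 7 weeks.
After the first batch: Gamma(28 + 15, 1 + 7) = Gamma(43, 8).
Total count: 14 + 5 + 10 + 17 = 46.
Total exposure: 5 + 4 + 6 + 7 = 22 weeks.
After the second batch: Gamma(43 + 46, 8 + 22) = Gamma(89, 30).
Posterior variance = α'/β'² = 89/900.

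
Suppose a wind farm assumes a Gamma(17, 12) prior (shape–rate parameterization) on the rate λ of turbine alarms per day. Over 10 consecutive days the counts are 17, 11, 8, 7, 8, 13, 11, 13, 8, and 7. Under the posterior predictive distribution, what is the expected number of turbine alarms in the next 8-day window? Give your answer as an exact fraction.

480/11

Total count: 17 + 11 + 8 + 7 + 8 + 13 + 11 + 13 + 8 + 7 = 103.
Total exposure: 10 days.
Posterior: α' = 17 + 103 = 120, β' = 12 + 10 = 22.
Predictive mean over an 8-day window = T·E[λ|data] = 8·120/22 = 480/11.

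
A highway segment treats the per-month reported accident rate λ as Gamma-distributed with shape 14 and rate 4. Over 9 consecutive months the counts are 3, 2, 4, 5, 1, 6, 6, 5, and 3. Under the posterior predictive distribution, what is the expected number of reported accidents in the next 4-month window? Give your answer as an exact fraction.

Total count: 3 + 2 + 4 + 5 + 1 + 6 + 6 + 5 + 3 = 35.
Total exposure: 9 months.
Posterior: α' = 14 + 35 = 49, β' = 4 + 9 = 13.
Predictive mean over a 4-month window = T·E[λ|data] = 4·49/13 = 196/13.

196/13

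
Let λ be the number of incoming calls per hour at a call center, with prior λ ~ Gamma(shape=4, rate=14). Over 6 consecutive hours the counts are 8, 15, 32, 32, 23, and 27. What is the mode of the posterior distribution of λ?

7

Total count: 8 + 15 + 32 + 32 + 23 + 27 = 137.
Total exposure: 6 hours.
The Gamma prior is conjugate for the Poisson rate, so λ | data ~ Gamma(4+137, 14+6) = Gamma(141, 20).
Posterior mode = (α'−1)/β' = 140/20 = 7.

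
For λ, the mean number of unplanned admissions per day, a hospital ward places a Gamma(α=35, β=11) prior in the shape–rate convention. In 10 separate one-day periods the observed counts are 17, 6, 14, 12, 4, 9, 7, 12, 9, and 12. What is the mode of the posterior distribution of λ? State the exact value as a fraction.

136/21

Total count: 17 + 6 + 14 + 12 + 4 + 9 + 7 + 12 + 9 + 12 = 102.
Total exposure: 10 days.
Conjugate update: add total count to the shape and total exposure to the rate, giving Gamma(137, 21).
Posterior mode = (α'−1)/β' = 136/21.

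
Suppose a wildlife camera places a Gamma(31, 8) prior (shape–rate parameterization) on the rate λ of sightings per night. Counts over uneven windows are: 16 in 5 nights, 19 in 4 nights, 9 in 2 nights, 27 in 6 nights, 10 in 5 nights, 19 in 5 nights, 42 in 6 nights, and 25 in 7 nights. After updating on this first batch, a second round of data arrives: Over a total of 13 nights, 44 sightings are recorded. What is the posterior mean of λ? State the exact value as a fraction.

Total count: 16 + 19 + 9 + 27 + 10 + 19 + 42 + 25 = 167.
Total exposure: 5 + 4 + 2 + 6 + 5 + 5 + 6 + 7 = 40 nights.
After the first batch: Gamma(31 + 167, 8 + 40) = Gamma(198, 48).
Total count 44 over total exposure 13 nights.
After the second batch: Gamma(198 + 44, 48 + 13) = Gamma(242, 61).
Posterior mean = α'/β' = 242/61.

242/61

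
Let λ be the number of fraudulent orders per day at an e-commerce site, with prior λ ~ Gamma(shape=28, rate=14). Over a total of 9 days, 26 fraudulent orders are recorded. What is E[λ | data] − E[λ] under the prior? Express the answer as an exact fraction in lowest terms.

8/23

Total count 26 over total exposure 9 days.
By Gamma–Poisson conjugacy, the posterior is Gamma(α + Σx, β + Σt) = Gamma(28 + 26, 14 + 9) = Gamma(54, 23).
Posterior mean = 54/23 = 54/23; prior mean = 28/14 = 2. Difference = 54/23 − 2 = 8/23.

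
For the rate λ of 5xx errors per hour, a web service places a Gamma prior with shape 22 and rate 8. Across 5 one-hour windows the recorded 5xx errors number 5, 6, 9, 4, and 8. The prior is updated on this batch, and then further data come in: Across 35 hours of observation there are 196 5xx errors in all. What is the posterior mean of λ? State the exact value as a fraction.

Total count: 5 + 6 + 9 + 4 + 8 = 32.
Total exposure: 5 hours.
After the first batch: Gamma(22 + 32, 8 + 5) = Gamma(54, 13).
Total count 196 over total exposure 35 hours.
After the second batch: Gamma(54 + 196, 13 + 35) = Gamma(250, 48).
Posterior mean = α'/β' = 250/48 = 125/24.

125/24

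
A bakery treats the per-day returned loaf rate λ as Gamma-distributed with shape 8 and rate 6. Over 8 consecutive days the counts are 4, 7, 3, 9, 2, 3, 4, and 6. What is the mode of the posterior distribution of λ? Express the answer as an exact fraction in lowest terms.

Total count: 4 + 7 + 3 + 9 + 2 + 3 + 4 + 6 = 38.
Total exposure: 8 days.
The Gamma prior is conjugate for the Poisson rate, so λ | data ~ Gamma(8+38, 6+8) = Gamma(46, 14).
Posterior mode = (α'−1)/β' = 45/14.

45/14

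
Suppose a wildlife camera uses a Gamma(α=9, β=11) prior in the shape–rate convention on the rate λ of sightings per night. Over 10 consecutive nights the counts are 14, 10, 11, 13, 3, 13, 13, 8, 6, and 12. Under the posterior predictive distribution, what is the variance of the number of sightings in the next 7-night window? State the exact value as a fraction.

Total count: 14 + 10 + 11 + 13 + 3 + 13 + 13 + 8 + 6 + 12 = 103.
Total exposure: 10 nights.
The Gamma prior is conjugate for the Poisson rate, so λ | data ~ Gamma(9+103, 11+10) = Gamma(112, 21).
The posterior predictive for a window of length T is Negative Binomial with variance T·α'·(β'+T)/β'² = 7·112·28/441 = 448/9.

448/9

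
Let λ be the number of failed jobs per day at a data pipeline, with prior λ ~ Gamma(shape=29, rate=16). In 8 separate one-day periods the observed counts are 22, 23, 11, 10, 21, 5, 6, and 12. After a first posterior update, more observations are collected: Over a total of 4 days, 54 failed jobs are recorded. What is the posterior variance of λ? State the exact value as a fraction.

Total count: 22 + 23 + 11 + 10 + 21 + 5 + 6 + 12 = 110.
Total exposure: 8 days.
After the first batch: Gamma(29 + 110, 16 + 8) = Gamma(139, 24).
Total count 54 over total exposure 4 days.
After the second batch: Gamma(139 + 54, 24 + 4) = Gamma(193, 28).
Posterior variance = α'/β'² = 193/784.

193/784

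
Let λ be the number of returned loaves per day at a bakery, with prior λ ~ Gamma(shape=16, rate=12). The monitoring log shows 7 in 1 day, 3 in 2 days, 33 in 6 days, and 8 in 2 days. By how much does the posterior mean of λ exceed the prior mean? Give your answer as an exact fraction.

109/69

Total count: 7 + 3 + 33 + 8 = 51.
Total exposure: 1 + 2 + 6 + 2 = 11 days.
The Gamma prior is conjugate for the Poisson rate, so λ | data ~ Gamma(16+51, 12+11) = Gamma(67, 23).
Posterior mean = 67/23 = 67/23; prior mean = 16/12 = 4/3. Difference = 67/23 − 4/3 = 109/69.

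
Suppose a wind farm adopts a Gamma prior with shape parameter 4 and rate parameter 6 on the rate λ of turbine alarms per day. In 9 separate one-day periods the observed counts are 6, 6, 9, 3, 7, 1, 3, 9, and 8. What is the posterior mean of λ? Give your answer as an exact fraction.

56/15

Total count: 6 + 6 + 9 + 3 + 7 + 1 + 3 + 9 + 8 = 52.
Total exposure: 9 days.
The Gamma prior is conjugate for the Poisson rate, so λ | data ~ Gamma(4+52, 6+9) = Gamma(56, 15).
Posterior mean = α'/β' = 56/15.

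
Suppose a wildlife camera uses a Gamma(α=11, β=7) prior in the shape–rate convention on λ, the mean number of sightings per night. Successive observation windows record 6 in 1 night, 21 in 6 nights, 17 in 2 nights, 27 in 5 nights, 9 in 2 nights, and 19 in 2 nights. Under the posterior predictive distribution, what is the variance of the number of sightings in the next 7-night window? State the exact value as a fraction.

Total count: 6 + 21 + 17 + 27 + 9 + 19 = 99.
Total exposure: 1 + 6 + 2 + 5 + 2 + 2 = 18 nights.
Conjugate update: add total count to the shape and total exposure to the rate, giving Gamma(110, 25).
The posterior predictive for a window of length T is Negative Binomial with variance T·α'·(β'+T)/β'² = 7·110·32/625 = 4928/125.

4928/125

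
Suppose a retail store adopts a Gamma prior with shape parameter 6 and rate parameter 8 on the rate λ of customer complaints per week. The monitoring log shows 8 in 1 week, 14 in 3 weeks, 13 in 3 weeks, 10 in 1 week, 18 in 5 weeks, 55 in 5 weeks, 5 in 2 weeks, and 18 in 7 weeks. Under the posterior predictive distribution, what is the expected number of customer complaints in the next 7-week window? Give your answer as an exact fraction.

147/5

Total count: 8 + 14 + 13 + 10 + 18 + 55 + 5 + 18 = 141.
Total exposure: 1 + 3 + 3 + 1 + 5 + 5 + 2 + 7 = 27 weeks.
By Gamma–Poisson conjugacy, the posterior is Gamma(α + Σx, β + Σt) = Gamma(6 + 141, 8 + 27) = Gamma(147, 35).
Predictive mean over a 7-week window = T·E[λ|data] = 7·147/35 = 147/5.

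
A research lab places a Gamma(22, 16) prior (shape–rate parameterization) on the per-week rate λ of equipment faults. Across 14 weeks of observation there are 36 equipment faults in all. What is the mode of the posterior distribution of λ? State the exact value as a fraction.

Total count 36 over total exposure 14 weeks.
Conjugate update: add total count to the shape and total exposure to the rate, giving Gamma(58, 30).
Posterior mode = (α'−1)/β' = 57/30 = 19/10.

19/10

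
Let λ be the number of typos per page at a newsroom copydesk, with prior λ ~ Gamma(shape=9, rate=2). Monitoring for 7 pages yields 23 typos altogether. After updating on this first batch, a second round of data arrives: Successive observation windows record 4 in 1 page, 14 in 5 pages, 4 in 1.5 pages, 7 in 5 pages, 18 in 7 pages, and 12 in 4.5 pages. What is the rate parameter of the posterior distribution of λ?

Total count 23 over total exposure 7 pages.
After the first batch: Gamma(9 + 23, 2 + 7) = Gamma(32, 9).
Total count: 4 + 14 + 4 + 7 + 18 + 12 = 59.
Total exposure: 1 + 5 + 1.5 + 5 + 7 + 4.5 = 24 pages.
After the second batch: Gamma(32 + 59, 9 + 24) = Gamma(91, 33).

33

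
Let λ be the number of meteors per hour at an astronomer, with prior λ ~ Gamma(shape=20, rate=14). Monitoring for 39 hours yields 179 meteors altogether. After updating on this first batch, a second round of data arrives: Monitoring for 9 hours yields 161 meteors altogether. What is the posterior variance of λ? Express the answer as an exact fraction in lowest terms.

Total count 179 over total exposure 39 hours.
After the first batch: Gamma(20 + 179, 14 + 39) = Gamma(199, 53).
Total count 161 over total exposure 9 hours.
After the second batch: Gamma(199 + 161, 53 + 9) = Gamma(360, 62).
Posterior variance = α'/β'² = 360/3844 = 90/961.

90/961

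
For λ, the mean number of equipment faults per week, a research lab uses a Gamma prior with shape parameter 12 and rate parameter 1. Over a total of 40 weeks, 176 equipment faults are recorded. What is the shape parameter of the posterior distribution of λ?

Total count 176 over total exposure 40 weeks.
The Gamma prior is conjugate for the Poisson rate, so λ | data ~ Gamma(12+176, 1+40) = Gamma(188, 41).

188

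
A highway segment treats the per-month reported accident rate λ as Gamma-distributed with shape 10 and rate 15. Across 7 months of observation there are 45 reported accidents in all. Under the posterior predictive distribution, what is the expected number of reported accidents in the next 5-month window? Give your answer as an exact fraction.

Total count 45 over total exposure 7 months.
Posterior: α' = 10 + 45 = 55, β' = 15 + 7 = 22.
Predictive mean over a 5-month window = T·E[λ|data] = 5·55/22 = 25/2.

25/2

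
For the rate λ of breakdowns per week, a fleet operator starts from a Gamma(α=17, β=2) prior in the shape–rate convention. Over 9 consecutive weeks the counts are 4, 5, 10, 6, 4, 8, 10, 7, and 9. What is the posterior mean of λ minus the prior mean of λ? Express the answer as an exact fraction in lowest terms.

-27/22

Total count: 4 + 5 + 10 + 6 + 4 + 8 + 10 + 7 + 9 = 63.
Total exposure: 9 weeks.
Conjugate update: add total count to the shape and total exposure to the rate, giving Gamma(80, 11).
Posterior mean = 80/11 = 80/11; prior mean = 17/2 = 17/2. Difference = 80/11 − 17/2 = -27/22.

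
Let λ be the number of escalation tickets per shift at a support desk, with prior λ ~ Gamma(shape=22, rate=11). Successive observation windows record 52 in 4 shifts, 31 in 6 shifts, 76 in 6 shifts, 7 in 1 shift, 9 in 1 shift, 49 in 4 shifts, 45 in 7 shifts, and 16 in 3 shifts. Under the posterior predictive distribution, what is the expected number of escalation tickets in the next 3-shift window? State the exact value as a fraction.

Total count: 52 + 31 + 76 + 7 + 9 + 49 + 45 + 16 = 285.
Total exposure: 4 + 6 + 6 + 1 + 1 + 4 + 7 + 3 = 32 shifts.
Gamma(α, β) with Poisson data over total exposure Σt gives posterior Gamma(α+Σx, β+Σt) = Gamma(307, 43).
Predictive mean over a 3-shift window = T·E[λ|data] = 3·307/43 = 921/43.

921/43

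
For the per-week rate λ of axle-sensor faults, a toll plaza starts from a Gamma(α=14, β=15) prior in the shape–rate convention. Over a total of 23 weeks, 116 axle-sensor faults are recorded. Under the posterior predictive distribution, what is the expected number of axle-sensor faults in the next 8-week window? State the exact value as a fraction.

520/19

Total count 116 over total exposure 23 weeks.
Conjugate update: add total count to the shape and total exposure to the rate, giving Gamma(130, 38).
Predictive mean over an 8-week window = T·E[λ|data] = 8·130/38 = 520/19.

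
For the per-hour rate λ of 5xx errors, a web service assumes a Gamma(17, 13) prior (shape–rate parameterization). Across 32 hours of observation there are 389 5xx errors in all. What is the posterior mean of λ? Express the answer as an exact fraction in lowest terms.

Total count 389 over total exposure 32 hours.
The Gamma prior is conjugate for the Poisson rate, so λ | data ~ Gamma(17+389, 13+32) = Gamma(406, 45).
Posterior mean = α'/β' = 406/45.

406/45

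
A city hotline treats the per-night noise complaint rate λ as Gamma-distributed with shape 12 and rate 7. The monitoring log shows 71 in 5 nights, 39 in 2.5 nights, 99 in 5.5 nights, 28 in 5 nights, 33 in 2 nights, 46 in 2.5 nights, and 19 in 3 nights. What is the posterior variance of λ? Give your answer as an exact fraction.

Total count: 71 + 39 + 99 + 28 + 33 + 46 + 19 = 335.
Total exposure: 5 + 2.5 + 5.5 + 5 + 2 + 2.5 + 3 = 25.5 nights.
Posterior: α' = 12 + 335 = 347, β' = 7 + 25.5 = 65/2.
Posterior variance = α'/β'² = 347/(4225/4) = 1388/4225.

1388/4225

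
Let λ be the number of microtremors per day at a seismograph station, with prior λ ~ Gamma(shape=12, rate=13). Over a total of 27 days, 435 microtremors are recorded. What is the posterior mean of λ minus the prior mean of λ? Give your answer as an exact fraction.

Total count 435 over total exposure 27 days.
By Gamma–Poisson conjugacy, the posterior is Gamma(α + Σx, β + Σt) = Gamma(12 + 435, 13 + 27) = Gamma(447, 40).
Posterior mean = 447/40 = 447/40; prior mean = 12/13 = 12/13. Difference = 447/40 − 12/13 = 5331/520.

5331/520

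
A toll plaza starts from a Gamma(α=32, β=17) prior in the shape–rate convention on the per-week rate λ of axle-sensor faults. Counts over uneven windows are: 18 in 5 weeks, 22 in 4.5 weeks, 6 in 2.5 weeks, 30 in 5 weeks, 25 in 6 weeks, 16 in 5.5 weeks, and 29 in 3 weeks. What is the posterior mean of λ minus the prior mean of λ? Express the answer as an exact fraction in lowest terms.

Total count: 18 + 22 + 6 + 30 + 25 + 16 + 29 = 146.
Total exposure: 5 + 4.5 + 2.5 + 5 + 6 + 5.5 + 3 = 31.5 weeks.
Conjugate update: add total count to the shape and total exposure to the rate, giving Gamma(178, 97/2).
Posterior mean = 178/(97/2) = 356/97; prior mean = 32/17 = 32/17. Difference = 356/97 − 32/17 = 2948/1649.

2948/1649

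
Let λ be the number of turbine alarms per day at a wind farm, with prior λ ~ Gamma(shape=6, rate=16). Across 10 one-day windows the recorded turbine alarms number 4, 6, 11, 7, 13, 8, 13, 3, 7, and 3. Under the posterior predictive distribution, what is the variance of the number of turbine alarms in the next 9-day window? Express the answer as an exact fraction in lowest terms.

Total count: 4 + 6 + 11 + 7 + 13 + 8 + 13 + 3 + 7 + 3 = 75.
Total exposure: 10 days.
By Gamma–Poisson conjugacy, the posterior is Gamma(α + Σx, β + Σt) = Gamma(6 + 75, 16 + 10) = Gamma(81, 26).
The posterior predictive for a window of length T is Negative Binomial with variance T·α'·(β'+T)/β'² = 9·81·35/676 = 25515/676.

25515/676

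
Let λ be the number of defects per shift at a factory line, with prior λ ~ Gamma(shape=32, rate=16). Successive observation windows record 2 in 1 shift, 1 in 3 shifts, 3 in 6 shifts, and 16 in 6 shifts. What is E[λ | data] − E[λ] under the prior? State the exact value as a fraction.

Total count: 2 + 1 + 3 + 16 = 22.
Total exposure: 1 + 3 + 6 + 6 = 16 shifts.
By Gamma–Poisson conjugacy, the posterior is Gamma(α + Σx, β + Σt) = Gamma(32 + 22, 16 + 16) = Gamma(54, 32).
Posterior mean = 54/32 = 27/16; prior mean = 32/16 = 2. Difference = 27/16 − 2 = -5/16.

-5/16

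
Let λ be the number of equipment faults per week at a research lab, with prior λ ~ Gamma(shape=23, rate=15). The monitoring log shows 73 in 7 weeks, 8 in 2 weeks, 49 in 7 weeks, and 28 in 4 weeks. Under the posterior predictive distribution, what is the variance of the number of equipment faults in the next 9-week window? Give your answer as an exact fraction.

Total count: 73 + 8 + 49 + 28 = 158.
Total exposure: 7 + 2 + 7 + 4 = 20 weeks.
Posterior: α' = 23 + 158 = 181, β' = 15 + 20 = 35.
The posterior predictive for a window of length T is Negative Binomial with variance T·α'·(β'+T)/β'² = 9·181·44/1225 = 71676/1225.

71676/1225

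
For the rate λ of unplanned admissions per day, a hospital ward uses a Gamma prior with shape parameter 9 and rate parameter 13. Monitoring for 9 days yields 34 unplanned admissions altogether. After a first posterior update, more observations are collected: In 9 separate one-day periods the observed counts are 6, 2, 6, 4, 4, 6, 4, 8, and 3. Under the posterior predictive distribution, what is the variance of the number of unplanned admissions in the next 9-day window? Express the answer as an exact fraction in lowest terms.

Total count 34 over total exposure 9 days.
After the first batch: Gamma(9 + 34, 13 + 9) = Gamma(43, 22).
Total count: 6 + 2 + 6 + 4 + 4 + 6 + 4 + 8 + 3 = 43.
Total exposure: 9 days.
After the second batch: Gamma(43 + 43, 22 + 9) = Gamma(86, 31).
The posterior predictive for a window of length T is Negative Binomial with variance T·α'·(β'+T)/β'² = 9·86·40/961 = 30960/961.

30960/961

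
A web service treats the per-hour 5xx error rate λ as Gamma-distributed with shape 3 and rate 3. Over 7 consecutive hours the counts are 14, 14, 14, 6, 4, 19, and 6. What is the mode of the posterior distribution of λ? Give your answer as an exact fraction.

79/10

Total count: 14 + 14 + 14 + 6 + 4 + 19 + 6 = 77.
Total exposure: 7 hours.
By Gamma–Poisson conjugacy, the posterior is Gamma(α + Σx, β + Σt) = Gamma(3 + 77, 3 + 7) = Gamma(80, 10).
Posterior mode = (α'−1)/β' = 79/10.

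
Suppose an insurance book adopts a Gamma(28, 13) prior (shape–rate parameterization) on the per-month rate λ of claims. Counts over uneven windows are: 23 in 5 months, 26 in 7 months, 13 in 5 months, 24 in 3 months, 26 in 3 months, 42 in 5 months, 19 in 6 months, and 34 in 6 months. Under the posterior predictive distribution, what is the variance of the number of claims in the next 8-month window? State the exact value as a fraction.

Total count: 23 + 26 + 13 + 24 + 26 + 42 + 19 + 34 = 207.
Total exposure: 5 + 7 + 5 + 3 + 3 + 5 + 6 + 6 = 40 months.
The Gamma prior is conjugate for the Poisson rate, so λ | data ~ Gamma(28+207, 13+40) = Gamma(235, 53).
The posterior predictive for a window of length T is Negative Binomial with variance T·α'·(β'+T)/β'² = 8·235·61/2809 = 114680/2809.

114680/2809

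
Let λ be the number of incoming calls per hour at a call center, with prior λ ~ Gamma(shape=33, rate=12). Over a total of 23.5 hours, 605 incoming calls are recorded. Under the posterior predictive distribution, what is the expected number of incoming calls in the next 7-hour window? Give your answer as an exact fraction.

Total count 605 over total exposure 23.5 hours.
Conjugate update: add total count to the shape and total exposure to the rate, giving Gamma(638, 71/2).
Predictive mean over a 7-hour window = T·E[λ|data] = 7·638/(71/2) = 8932/71.

8932/71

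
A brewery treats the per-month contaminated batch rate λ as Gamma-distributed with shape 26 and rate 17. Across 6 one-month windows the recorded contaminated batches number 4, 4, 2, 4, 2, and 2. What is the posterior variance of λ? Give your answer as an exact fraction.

44/529

Total count: 4 + 4 + 2 + 4 + 2 + 2 = 18.
Total exposure: 6 months.
The Gamma prior is conjugate for the Poisson rate, so λ | data ~ Gamma(26+18, 17+6) = Gamma(44, 23).
Posterior variance = α'/β'² = 44/529.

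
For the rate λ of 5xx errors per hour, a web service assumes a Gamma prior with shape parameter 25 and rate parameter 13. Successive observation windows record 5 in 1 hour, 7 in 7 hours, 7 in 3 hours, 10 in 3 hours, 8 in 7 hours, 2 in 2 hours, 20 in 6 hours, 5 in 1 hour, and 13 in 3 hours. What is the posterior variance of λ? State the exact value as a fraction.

Total count: 5 + 7 + 7 + 10 + 8 + 2 + 20 + 5 + 13 = 77.
Total exposure: 1 + 7 + 3 + 3 + 7 + 2 + 6 + 1 + 3 = 33 hours.
The Gamma prior is conjugate for the Poisson rate, so λ | data ~ Gamma(25+77, 13+33) = Gamma(102, 46).
Posterior variance = α'/β'² = 102/2116 = 51/1058.

51/1058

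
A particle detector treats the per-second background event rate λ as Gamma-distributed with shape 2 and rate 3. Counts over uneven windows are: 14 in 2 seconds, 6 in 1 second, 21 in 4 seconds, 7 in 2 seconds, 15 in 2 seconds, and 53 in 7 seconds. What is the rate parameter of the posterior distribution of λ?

21

Total count: 14 + 6 + 21 + 7 + 15 + 53 = 116.
Total exposure: 2 + 1 + 4 + 2 + 2 + 7 = 18 seconds.
Posterior: α' = 2 + 116 = 118, β' = 3 + 18 = 21.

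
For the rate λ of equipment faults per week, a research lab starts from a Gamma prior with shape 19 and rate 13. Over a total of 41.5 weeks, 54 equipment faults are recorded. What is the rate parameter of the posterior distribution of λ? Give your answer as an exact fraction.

Total count 54 over total exposure 41.5 weeks.
Conjugate update: add total count to the shape and total exposure to the rate, giving Gamma(73, 109/2).

109/2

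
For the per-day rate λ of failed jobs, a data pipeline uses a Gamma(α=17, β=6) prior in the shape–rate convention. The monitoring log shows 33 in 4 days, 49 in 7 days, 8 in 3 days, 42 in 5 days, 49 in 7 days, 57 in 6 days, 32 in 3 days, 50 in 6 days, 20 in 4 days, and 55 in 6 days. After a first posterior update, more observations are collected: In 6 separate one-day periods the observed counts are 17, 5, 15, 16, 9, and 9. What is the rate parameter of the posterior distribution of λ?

63

Total count: 33 + 49 + 8 + 42 + 49 + 57 + 32 + 50 + 20 + 55 = 395.
Total exposure: 4 + 7 + 3 + 5 + 7 + 6 + 3 + 6 + 4 + 6 = 51 days.
After the first batch: Gamma(17 + 395, 6 + 51) = Gamma(412, 57).
Total count: 17 + 5 + 15 + 16 + 9 + 9 = 71.
Total exposure: 6 days.
After the second batch: Gamma(412 + 71, 57 + 6) = Gamma(483, 63).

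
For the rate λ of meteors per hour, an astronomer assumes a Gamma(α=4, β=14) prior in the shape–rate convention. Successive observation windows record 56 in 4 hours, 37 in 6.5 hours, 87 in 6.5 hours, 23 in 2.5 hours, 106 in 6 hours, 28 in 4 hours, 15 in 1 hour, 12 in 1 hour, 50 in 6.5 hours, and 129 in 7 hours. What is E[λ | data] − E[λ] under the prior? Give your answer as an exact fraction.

3711/413

Total count: 56 + 37 + 87 + 23 + 106 + 28 + 15 + 12 + 50 + 129 = 543.
Total exposure: 4 + 6.5 + 6.5 + 2.5 + 6 + 4 + 1 + 1 + 6.5 + 7 = 45 hours.
By Gamma–Poisson conjugacy, the posterior is Gamma(α + Σx, β + Σt) = Gamma(4 + 543, 14 + 45) = Gamma(547, 59).
Posterior mean = 547/59 = 547/59; prior mean = 4/14 = 2/7. Difference = 547/59 − 2/7 = 3711/413.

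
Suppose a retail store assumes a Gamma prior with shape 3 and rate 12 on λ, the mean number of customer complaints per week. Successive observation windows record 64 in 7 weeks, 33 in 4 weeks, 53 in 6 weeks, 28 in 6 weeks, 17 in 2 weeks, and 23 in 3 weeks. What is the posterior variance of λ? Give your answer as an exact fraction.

Total count: 64 + 33 + 53 + 28 + 17 + 23 = 218.
Total exposure: 7 + 4 + 6 + 6 + 2 + 3 = 28 weeks.
Posterior: α' = 3 + 218 = 221, β' = 12 + 28 = 40.
Posterior variance = α'/β'² = 221/1600.

221/1600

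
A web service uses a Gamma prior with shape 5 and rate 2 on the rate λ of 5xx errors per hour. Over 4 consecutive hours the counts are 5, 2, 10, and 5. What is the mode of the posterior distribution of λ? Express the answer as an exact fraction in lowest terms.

13/3

Total count: 5 + 2 + 10 + 5 = 22.
Total exposure: 4 hours.
By Gamma–Poisson conjugacy, the posterior is Gamma(α + Σx, β + Σt) = Gamma(5 + 22, 2 + 4) = Gamma(27, 6).
Posterior mode = (α'−1)/β' = 26/6 = 13/3.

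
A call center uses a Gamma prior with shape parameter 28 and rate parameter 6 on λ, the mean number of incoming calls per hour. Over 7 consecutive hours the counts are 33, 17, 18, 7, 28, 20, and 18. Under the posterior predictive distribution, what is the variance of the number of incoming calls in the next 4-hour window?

68

Total count: 33 + 17 + 18 + 7 + 28 + 20 + 18 = 141.
Total exposure: 7 hours.
Posterior: α' = 28 + 141 = 169, β' = 6 + 7 = 13.
The posterior predictive for a window of length T is Negative Binomial with variance T·α'·(β'+T)/β'² = 4·169·17/169 = 68.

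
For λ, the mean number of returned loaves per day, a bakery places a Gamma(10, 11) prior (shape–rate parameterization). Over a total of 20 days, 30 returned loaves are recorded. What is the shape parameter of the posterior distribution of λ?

40

Total count 30 over total exposure 20 days.
Conjugate update: add total count to the shape and total exposure to the rate, giving Gamma(40, 31).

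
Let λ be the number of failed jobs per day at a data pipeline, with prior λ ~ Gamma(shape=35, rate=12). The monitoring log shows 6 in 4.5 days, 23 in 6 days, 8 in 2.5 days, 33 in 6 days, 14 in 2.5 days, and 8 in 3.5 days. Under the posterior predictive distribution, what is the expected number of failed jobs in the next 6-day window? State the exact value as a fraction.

Total count: 6 + 23 + 8 + 33 + 14 + 8 = 92.
Total exposure: 4.5 + 6 + 2.5 + 6 + 2.5 + 3.5 = 25 days.
By Gamma–Poisson conjugacy, the posterior is Gamma(α + Σx, β + Σt) = Gamma(35 + 92, 12 + 25) = Gamma(127, 37).
Predictive mean over a 6-day window = T·E[λ|data] = 6·127/37 = 762/37.

762/37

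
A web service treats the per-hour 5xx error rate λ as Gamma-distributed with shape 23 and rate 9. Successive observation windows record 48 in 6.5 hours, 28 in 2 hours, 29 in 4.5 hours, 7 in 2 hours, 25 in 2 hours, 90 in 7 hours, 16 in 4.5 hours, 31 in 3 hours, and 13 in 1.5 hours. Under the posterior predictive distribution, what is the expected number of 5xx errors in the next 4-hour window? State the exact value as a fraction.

620/21

Total count: 48 + 28 + 29 + 7 + 25 + 90 + 16 + 31 + 13 = 287.
Total exposure: 6.5 + 2 + 4.5 + 2 + 2 + 7 + 4.5 + 3 + 1.5 = 33 hours.
Posterior: α' = 23 + 287 = 310, β' = 9 + 33 = 42.
Predictive mean over a 4-hour window = T·E[λ|data] = 4·310/42 = 620/21.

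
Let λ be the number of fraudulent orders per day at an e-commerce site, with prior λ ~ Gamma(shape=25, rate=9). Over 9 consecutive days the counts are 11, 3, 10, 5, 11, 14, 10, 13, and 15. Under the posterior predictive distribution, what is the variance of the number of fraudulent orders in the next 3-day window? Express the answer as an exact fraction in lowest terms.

Total count: 11 + 3 + 10 + 5 + 11 + 14 + 10 + 13 + 15 = 92.
Total exposure: 9 days.
By Gamma–Poisson conjugacy, the posterior is Gamma(α + Σx, β + Σt) = Gamma(25 + 92, 9 + 9) = Gamma(117, 18).
The posterior predictive for a window of length T is Negative Binomial with variance T·α'·(β'+T)/β'² = 3·117·21/324 = 91/4.

91/4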